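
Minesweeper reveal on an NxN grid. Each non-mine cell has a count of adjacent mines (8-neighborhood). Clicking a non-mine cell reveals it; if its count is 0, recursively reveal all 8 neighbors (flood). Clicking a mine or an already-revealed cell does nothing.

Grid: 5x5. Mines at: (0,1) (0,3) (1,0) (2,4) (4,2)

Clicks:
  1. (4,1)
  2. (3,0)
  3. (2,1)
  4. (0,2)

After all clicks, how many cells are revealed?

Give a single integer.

Click 1 (4,1) count=1: revealed 1 new [(4,1)] -> total=1
Click 2 (3,0) count=0: revealed 5 new [(2,0) (2,1) (3,0) (3,1) (4,0)] -> total=6
Click 3 (2,1) count=1: revealed 0 new [(none)] -> total=6
Click 4 (0,2) count=2: revealed 1 new [(0,2)] -> total=7

Answer: 7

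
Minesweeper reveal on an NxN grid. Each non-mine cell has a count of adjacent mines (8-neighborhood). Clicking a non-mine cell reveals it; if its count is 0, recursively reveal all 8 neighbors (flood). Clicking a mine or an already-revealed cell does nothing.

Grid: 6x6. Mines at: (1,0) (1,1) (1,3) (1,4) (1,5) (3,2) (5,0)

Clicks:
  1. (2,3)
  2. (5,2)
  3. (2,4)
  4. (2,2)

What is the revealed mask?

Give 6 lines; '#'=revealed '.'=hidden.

Answer: ......
......
..####
...###
.#####
.#####

Derivation:
Click 1 (2,3) count=3: revealed 1 new [(2,3)] -> total=1
Click 2 (5,2) count=0: revealed 15 new [(2,4) (2,5) (3,3) (3,4) (3,5) (4,1) (4,2) (4,3) (4,4) (4,5) (5,1) (5,2) (5,3) (5,4) (5,5)] -> total=16
Click 3 (2,4) count=3: revealed 0 new [(none)] -> total=16
Click 4 (2,2) count=3: revealed 1 new [(2,2)] -> total=17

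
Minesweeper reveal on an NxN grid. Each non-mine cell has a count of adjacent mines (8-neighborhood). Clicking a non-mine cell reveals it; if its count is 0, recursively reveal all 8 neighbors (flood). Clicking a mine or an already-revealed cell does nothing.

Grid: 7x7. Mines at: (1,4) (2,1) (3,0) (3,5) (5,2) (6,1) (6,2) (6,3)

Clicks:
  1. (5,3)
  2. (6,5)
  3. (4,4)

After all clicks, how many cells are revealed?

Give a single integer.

Answer: 10

Derivation:
Click 1 (5,3) count=3: revealed 1 new [(5,3)] -> total=1
Click 2 (6,5) count=0: revealed 9 new [(4,4) (4,5) (4,6) (5,4) (5,5) (5,6) (6,4) (6,5) (6,6)] -> total=10
Click 3 (4,4) count=1: revealed 0 new [(none)] -> total=10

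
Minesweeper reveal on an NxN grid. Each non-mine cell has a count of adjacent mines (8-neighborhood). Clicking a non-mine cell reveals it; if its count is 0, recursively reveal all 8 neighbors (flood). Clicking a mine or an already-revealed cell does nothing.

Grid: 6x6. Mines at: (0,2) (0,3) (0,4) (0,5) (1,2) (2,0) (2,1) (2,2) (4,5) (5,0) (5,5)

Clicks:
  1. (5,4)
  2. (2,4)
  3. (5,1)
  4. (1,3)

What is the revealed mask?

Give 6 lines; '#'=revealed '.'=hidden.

Answer: ......
...###
...###
...###
......
.#..#.

Derivation:
Click 1 (5,4) count=2: revealed 1 new [(5,4)] -> total=1
Click 2 (2,4) count=0: revealed 9 new [(1,3) (1,4) (1,5) (2,3) (2,4) (2,5) (3,3) (3,4) (3,5)] -> total=10
Click 3 (5,1) count=1: revealed 1 new [(5,1)] -> total=11
Click 4 (1,3) count=5: revealed 0 new [(none)] -> total=11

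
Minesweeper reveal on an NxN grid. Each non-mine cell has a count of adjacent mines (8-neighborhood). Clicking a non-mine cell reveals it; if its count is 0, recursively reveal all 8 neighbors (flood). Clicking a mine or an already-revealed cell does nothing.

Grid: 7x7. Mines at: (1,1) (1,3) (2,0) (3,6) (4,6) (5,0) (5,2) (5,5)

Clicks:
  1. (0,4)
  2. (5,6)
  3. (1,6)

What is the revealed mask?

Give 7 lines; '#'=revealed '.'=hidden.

Click 1 (0,4) count=1: revealed 1 new [(0,4)] -> total=1
Click 2 (5,6) count=2: revealed 1 new [(5,6)] -> total=2
Click 3 (1,6) count=0: revealed 8 new [(0,5) (0,6) (1,4) (1,5) (1,6) (2,4) (2,5) (2,6)] -> total=10

Answer: ....###
....###
....###
.......
.......
......#
.......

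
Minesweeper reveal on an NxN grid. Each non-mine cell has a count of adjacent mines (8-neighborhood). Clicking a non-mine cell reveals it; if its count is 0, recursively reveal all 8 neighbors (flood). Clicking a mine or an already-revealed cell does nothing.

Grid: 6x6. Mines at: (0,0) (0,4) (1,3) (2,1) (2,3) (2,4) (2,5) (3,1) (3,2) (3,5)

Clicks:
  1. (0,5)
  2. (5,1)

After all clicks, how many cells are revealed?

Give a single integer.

Click 1 (0,5) count=1: revealed 1 new [(0,5)] -> total=1
Click 2 (5,1) count=0: revealed 12 new [(4,0) (4,1) (4,2) (4,3) (4,4) (4,5) (5,0) (5,1) (5,2) (5,3) (5,4) (5,5)] -> total=13

Answer: 13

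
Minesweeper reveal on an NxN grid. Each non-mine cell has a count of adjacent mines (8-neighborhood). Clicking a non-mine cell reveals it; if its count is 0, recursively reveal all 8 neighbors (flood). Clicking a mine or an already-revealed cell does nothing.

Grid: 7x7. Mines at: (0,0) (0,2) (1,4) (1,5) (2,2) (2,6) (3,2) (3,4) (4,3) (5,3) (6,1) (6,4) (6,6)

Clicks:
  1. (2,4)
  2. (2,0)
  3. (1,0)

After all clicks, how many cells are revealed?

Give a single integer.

Click 1 (2,4) count=3: revealed 1 new [(2,4)] -> total=1
Click 2 (2,0) count=0: revealed 10 new [(1,0) (1,1) (2,0) (2,1) (3,0) (3,1) (4,0) (4,1) (5,0) (5,1)] -> total=11
Click 3 (1,0) count=1: revealed 0 new [(none)] -> total=11

Answer: 11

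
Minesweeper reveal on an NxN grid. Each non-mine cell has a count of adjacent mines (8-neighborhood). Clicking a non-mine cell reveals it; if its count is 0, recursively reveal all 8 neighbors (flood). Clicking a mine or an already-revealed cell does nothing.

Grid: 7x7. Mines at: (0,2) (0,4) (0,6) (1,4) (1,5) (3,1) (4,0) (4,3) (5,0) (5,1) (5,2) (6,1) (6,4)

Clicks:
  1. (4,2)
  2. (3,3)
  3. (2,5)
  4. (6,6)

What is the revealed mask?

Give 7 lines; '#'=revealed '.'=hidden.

Click 1 (4,2) count=4: revealed 1 new [(4,2)] -> total=1
Click 2 (3,3) count=1: revealed 1 new [(3,3)] -> total=2
Click 3 (2,5) count=2: revealed 1 new [(2,5)] -> total=3
Click 4 (6,6) count=0: revealed 13 new [(2,4) (2,6) (3,4) (3,5) (3,6) (4,4) (4,5) (4,6) (5,4) (5,5) (5,6) (6,5) (6,6)] -> total=16

Answer: .......
.......
....###
...####
..#.###
....###
.....##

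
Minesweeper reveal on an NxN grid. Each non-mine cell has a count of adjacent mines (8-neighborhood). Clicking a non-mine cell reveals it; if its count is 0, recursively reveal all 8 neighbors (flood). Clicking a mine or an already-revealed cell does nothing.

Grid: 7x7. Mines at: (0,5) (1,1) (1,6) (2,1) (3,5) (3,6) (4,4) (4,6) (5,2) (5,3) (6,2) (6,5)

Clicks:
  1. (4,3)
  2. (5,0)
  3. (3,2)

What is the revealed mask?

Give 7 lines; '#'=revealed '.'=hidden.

Click 1 (4,3) count=3: revealed 1 new [(4,3)] -> total=1
Click 2 (5,0) count=0: revealed 8 new [(3,0) (3,1) (4,0) (4,1) (5,0) (5,1) (6,0) (6,1)] -> total=9
Click 3 (3,2) count=1: revealed 1 new [(3,2)] -> total=10

Answer: .......
.......
.......
###....
##.#...
##.....
##.....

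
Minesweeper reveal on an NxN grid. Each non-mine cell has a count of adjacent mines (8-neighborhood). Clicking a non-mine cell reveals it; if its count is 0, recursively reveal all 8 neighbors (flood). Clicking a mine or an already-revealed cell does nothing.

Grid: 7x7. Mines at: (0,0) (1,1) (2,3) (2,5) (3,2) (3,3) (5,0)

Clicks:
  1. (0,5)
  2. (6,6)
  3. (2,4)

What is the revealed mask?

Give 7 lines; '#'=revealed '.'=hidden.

Answer: ..#####
..#####
....#..
....###
.######
.######
.######

Derivation:
Click 1 (0,5) count=0: revealed 10 new [(0,2) (0,3) (0,4) (0,5) (0,6) (1,2) (1,3) (1,4) (1,5) (1,6)] -> total=10
Click 2 (6,6) count=0: revealed 21 new [(3,4) (3,5) (3,6) (4,1) (4,2) (4,3) (4,4) (4,5) (4,6) (5,1) (5,2) (5,3) (5,4) (5,5) (5,6) (6,1) (6,2) (6,3) (6,4) (6,5) (6,6)] -> total=31
Click 3 (2,4) count=3: revealed 1 new [(2,4)] -> total=32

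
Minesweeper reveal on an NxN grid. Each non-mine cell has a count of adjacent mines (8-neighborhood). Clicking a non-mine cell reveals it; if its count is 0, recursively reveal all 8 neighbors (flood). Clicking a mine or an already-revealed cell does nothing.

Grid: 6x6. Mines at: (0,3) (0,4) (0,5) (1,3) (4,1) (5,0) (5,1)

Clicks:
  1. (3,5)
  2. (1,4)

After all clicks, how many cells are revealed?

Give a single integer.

Click 1 (3,5) count=0: revealed 18 new [(1,4) (1,5) (2,2) (2,3) (2,4) (2,5) (3,2) (3,3) (3,4) (3,5) (4,2) (4,3) (4,4) (4,5) (5,2) (5,3) (5,4) (5,5)] -> total=18
Click 2 (1,4) count=4: revealed 0 new [(none)] -> total=18

Answer: 18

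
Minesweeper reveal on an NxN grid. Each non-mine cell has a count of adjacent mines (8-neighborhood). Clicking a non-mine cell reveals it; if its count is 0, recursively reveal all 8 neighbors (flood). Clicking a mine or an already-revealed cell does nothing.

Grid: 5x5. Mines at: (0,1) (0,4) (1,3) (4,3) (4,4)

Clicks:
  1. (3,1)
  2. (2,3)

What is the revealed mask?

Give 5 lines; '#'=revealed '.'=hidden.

Click 1 (3,1) count=0: revealed 12 new [(1,0) (1,1) (1,2) (2,0) (2,1) (2,2) (3,0) (3,1) (3,2) (4,0) (4,1) (4,2)] -> total=12
Click 2 (2,3) count=1: revealed 1 new [(2,3)] -> total=13

Answer: .....
###..
####.
###..
###..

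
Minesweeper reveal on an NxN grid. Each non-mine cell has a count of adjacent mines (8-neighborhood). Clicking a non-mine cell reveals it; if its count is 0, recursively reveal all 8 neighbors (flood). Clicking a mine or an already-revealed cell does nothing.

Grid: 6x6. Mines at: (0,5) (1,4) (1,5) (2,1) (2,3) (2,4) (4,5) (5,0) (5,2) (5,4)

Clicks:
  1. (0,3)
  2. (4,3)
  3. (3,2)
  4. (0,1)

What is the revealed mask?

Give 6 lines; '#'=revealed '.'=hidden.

Click 1 (0,3) count=1: revealed 1 new [(0,3)] -> total=1
Click 2 (4,3) count=2: revealed 1 new [(4,3)] -> total=2
Click 3 (3,2) count=2: revealed 1 new [(3,2)] -> total=3
Click 4 (0,1) count=0: revealed 7 new [(0,0) (0,1) (0,2) (1,0) (1,1) (1,2) (1,3)] -> total=10

Answer: ####..
####..
......
..#...
...#..
......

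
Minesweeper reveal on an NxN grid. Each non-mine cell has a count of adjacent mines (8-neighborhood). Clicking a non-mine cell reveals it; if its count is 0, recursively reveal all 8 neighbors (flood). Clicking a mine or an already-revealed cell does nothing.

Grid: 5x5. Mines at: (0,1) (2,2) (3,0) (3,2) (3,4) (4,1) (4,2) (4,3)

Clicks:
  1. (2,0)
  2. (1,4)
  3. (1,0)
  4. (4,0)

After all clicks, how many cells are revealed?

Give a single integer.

Answer: 11

Derivation:
Click 1 (2,0) count=1: revealed 1 new [(2,0)] -> total=1
Click 2 (1,4) count=0: revealed 8 new [(0,2) (0,3) (0,4) (1,2) (1,3) (1,4) (2,3) (2,4)] -> total=9
Click 3 (1,0) count=1: revealed 1 new [(1,0)] -> total=10
Click 4 (4,0) count=2: revealed 1 new [(4,0)] -> total=11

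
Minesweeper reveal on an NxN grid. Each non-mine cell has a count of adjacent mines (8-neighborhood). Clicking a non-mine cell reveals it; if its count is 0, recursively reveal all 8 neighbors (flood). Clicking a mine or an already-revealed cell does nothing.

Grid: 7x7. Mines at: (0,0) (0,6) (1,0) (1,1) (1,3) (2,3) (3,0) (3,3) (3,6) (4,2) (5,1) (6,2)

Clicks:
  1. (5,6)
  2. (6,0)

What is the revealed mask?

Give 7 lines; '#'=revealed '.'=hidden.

Click 1 (5,6) count=0: revealed 12 new [(4,3) (4,4) (4,5) (4,6) (5,3) (5,4) (5,5) (5,6) (6,3) (6,4) (6,5) (6,6)] -> total=12
Click 2 (6,0) count=1: revealed 1 new [(6,0)] -> total=13

Answer: .......
.......
.......
.......
...####
...####
#..####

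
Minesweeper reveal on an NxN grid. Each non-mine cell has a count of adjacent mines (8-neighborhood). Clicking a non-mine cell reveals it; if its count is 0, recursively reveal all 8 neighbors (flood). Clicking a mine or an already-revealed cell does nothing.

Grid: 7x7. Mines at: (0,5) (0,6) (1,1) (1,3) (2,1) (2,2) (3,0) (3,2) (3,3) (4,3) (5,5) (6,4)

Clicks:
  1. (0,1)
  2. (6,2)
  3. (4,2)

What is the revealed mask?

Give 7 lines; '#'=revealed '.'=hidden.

Answer: .#.....
.......
.......
.......
###....
####...
####...

Derivation:
Click 1 (0,1) count=1: revealed 1 new [(0,1)] -> total=1
Click 2 (6,2) count=0: revealed 11 new [(4,0) (4,1) (4,2) (5,0) (5,1) (5,2) (5,3) (6,0) (6,1) (6,2) (6,3)] -> total=12
Click 3 (4,2) count=3: revealed 0 new [(none)] -> total=12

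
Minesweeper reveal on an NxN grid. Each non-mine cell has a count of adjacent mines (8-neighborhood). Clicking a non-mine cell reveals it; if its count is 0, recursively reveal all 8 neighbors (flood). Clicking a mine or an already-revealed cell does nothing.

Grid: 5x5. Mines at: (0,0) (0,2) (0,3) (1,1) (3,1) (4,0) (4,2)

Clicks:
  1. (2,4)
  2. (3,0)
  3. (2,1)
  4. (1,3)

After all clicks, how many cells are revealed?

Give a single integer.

Click 1 (2,4) count=0: revealed 11 new [(1,2) (1,3) (1,4) (2,2) (2,3) (2,4) (3,2) (3,3) (3,4) (4,3) (4,4)] -> total=11
Click 2 (3,0) count=2: revealed 1 new [(3,0)] -> total=12
Click 3 (2,1) count=2: revealed 1 new [(2,1)] -> total=13
Click 4 (1,3) count=2: revealed 0 new [(none)] -> total=13

Answer: 13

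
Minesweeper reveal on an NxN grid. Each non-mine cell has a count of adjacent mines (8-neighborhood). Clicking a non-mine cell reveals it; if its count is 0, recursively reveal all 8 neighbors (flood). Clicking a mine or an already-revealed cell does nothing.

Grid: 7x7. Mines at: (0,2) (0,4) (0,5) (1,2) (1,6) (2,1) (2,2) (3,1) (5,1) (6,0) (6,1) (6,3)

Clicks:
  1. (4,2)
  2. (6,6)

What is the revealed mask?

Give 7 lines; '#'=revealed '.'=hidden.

Answer: .......
...###.
...####
..#####
..#####
..#####
....###

Derivation:
Click 1 (4,2) count=2: revealed 1 new [(4,2)] -> total=1
Click 2 (6,6) count=0: revealed 24 new [(1,3) (1,4) (1,5) (2,3) (2,4) (2,5) (2,6) (3,2) (3,3) (3,4) (3,5) (3,6) (4,3) (4,4) (4,5) (4,6) (5,2) (5,3) (5,4) (5,5) (5,6) (6,4) (6,5) (6,6)] -> total=25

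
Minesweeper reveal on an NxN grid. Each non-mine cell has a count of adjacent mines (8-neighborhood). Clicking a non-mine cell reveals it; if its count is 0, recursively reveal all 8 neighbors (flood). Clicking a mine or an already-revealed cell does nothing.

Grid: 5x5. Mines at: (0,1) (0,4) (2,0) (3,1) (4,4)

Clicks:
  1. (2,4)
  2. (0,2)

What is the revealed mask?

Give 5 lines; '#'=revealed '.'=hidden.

Answer: ..#..
..###
..###
..###
.....

Derivation:
Click 1 (2,4) count=0: revealed 9 new [(1,2) (1,3) (1,4) (2,2) (2,3) (2,4) (3,2) (3,3) (3,4)] -> total=9
Click 2 (0,2) count=1: revealed 1 new [(0,2)] -> total=10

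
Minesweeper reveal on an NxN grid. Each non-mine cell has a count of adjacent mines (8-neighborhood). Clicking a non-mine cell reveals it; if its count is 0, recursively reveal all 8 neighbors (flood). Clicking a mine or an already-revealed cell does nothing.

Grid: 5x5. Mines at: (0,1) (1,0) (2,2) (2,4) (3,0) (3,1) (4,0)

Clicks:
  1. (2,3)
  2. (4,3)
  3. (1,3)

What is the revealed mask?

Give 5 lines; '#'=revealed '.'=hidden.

Answer: .....
...#.
...#.
..###
..###

Derivation:
Click 1 (2,3) count=2: revealed 1 new [(2,3)] -> total=1
Click 2 (4,3) count=0: revealed 6 new [(3,2) (3,3) (3,4) (4,2) (4,3) (4,4)] -> total=7
Click 3 (1,3) count=2: revealed 1 new [(1,3)] -> total=8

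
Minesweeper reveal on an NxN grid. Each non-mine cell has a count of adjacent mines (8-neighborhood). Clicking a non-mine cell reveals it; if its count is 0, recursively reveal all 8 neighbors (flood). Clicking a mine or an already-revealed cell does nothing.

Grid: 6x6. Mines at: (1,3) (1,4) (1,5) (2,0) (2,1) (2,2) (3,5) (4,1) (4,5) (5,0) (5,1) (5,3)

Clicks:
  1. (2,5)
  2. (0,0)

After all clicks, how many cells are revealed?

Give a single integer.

Answer: 7

Derivation:
Click 1 (2,5) count=3: revealed 1 new [(2,5)] -> total=1
Click 2 (0,0) count=0: revealed 6 new [(0,0) (0,1) (0,2) (1,0) (1,1) (1,2)] -> total=7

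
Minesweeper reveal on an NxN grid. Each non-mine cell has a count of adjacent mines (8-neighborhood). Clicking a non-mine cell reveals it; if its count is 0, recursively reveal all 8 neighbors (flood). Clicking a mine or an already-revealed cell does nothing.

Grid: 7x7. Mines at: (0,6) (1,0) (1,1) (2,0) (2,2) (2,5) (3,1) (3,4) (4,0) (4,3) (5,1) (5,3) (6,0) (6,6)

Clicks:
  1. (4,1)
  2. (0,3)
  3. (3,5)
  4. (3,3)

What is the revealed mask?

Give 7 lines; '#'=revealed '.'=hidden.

Click 1 (4,1) count=3: revealed 1 new [(4,1)] -> total=1
Click 2 (0,3) count=0: revealed 8 new [(0,2) (0,3) (0,4) (0,5) (1,2) (1,3) (1,4) (1,5)] -> total=9
Click 3 (3,5) count=2: revealed 1 new [(3,5)] -> total=10
Click 4 (3,3) count=3: revealed 1 new [(3,3)] -> total=11

Answer: ..####.
..####.
.......
...#.#.
.#.....
.......
.......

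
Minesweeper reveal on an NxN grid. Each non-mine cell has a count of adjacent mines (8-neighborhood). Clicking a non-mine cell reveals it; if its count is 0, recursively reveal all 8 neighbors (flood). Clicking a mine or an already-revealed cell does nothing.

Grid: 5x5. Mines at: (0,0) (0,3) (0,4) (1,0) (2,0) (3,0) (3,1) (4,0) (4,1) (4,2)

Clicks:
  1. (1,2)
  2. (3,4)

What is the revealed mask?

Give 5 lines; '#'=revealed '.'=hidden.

Click 1 (1,2) count=1: revealed 1 new [(1,2)] -> total=1
Click 2 (3,4) count=0: revealed 10 new [(1,3) (1,4) (2,2) (2,3) (2,4) (3,2) (3,3) (3,4) (4,3) (4,4)] -> total=11

Answer: .....
..###
..###
..###
...##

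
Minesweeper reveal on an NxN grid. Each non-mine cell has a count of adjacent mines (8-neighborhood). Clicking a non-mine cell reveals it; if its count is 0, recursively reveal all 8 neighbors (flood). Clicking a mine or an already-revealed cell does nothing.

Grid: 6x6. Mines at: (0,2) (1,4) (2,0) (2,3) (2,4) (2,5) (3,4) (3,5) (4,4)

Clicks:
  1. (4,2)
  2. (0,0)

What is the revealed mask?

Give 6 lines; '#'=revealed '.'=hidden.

Click 1 (4,2) count=0: revealed 12 new [(3,0) (3,1) (3,2) (3,3) (4,0) (4,1) (4,2) (4,3) (5,0) (5,1) (5,2) (5,3)] -> total=12
Click 2 (0,0) count=0: revealed 4 new [(0,0) (0,1) (1,0) (1,1)] -> total=16

Answer: ##....
##....
......
####..
####..
####..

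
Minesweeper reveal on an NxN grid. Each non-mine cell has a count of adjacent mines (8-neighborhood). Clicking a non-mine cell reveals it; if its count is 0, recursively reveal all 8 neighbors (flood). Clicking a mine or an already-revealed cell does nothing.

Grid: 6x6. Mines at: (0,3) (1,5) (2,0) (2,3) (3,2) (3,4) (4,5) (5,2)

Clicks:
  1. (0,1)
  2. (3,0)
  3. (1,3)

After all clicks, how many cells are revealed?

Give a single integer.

Click 1 (0,1) count=0: revealed 6 new [(0,0) (0,1) (0,2) (1,0) (1,1) (1,2)] -> total=6
Click 2 (3,0) count=1: revealed 1 new [(3,0)] -> total=7
Click 3 (1,3) count=2: revealed 1 new [(1,3)] -> total=8

Answer: 8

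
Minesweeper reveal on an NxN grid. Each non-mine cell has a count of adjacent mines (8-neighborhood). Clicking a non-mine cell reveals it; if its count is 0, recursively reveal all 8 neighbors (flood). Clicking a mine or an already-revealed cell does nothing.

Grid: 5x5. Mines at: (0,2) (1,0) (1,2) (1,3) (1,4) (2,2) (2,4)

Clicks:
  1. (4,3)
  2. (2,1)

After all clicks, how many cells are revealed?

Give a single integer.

Click 1 (4,3) count=0: revealed 12 new [(2,0) (2,1) (3,0) (3,1) (3,2) (3,3) (3,4) (4,0) (4,1) (4,2) (4,3) (4,4)] -> total=12
Click 2 (2,1) count=3: revealed 0 new [(none)] -> total=12

Answer: 12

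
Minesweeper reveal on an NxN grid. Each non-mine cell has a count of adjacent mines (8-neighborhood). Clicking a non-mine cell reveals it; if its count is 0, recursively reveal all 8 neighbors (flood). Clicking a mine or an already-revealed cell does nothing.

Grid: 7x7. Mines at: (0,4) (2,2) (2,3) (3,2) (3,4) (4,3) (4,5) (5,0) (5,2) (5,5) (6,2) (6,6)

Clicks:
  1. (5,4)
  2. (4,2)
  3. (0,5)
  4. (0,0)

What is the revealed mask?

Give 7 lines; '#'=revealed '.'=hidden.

Click 1 (5,4) count=3: revealed 1 new [(5,4)] -> total=1
Click 2 (4,2) count=3: revealed 1 new [(4,2)] -> total=2
Click 3 (0,5) count=1: revealed 1 new [(0,5)] -> total=3
Click 4 (0,0) count=0: revealed 14 new [(0,0) (0,1) (0,2) (0,3) (1,0) (1,1) (1,2) (1,3) (2,0) (2,1) (3,0) (3,1) (4,0) (4,1)] -> total=17

Answer: ####.#.
####...
##.....
##.....
###....
....#..
.......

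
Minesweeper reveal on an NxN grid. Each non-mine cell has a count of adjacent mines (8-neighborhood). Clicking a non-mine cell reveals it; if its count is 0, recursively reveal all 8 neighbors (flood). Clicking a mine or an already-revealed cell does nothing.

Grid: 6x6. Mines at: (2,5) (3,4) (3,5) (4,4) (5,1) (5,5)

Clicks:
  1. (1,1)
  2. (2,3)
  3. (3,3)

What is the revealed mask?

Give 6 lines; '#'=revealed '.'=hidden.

Answer: ######
######
#####.
####..
####..
......

Derivation:
Click 1 (1,1) count=0: revealed 25 new [(0,0) (0,1) (0,2) (0,3) (0,4) (0,5) (1,0) (1,1) (1,2) (1,3) (1,4) (1,5) (2,0) (2,1) (2,2) (2,3) (2,4) (3,0) (3,1) (3,2) (3,3) (4,0) (4,1) (4,2) (4,3)] -> total=25
Click 2 (2,3) count=1: revealed 0 new [(none)] -> total=25
Click 3 (3,3) count=2: revealed 0 new [(none)] -> total=25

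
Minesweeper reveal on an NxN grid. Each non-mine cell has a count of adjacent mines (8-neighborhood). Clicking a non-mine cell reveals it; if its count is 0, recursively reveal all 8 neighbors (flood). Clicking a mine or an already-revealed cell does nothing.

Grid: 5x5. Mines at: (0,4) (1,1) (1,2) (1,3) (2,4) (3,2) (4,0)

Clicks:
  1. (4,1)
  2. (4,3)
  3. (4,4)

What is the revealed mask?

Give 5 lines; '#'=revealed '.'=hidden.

Click 1 (4,1) count=2: revealed 1 new [(4,1)] -> total=1
Click 2 (4,3) count=1: revealed 1 new [(4,3)] -> total=2
Click 3 (4,4) count=0: revealed 3 new [(3,3) (3,4) (4,4)] -> total=5

Answer: .....
.....
.....
...##
.#.##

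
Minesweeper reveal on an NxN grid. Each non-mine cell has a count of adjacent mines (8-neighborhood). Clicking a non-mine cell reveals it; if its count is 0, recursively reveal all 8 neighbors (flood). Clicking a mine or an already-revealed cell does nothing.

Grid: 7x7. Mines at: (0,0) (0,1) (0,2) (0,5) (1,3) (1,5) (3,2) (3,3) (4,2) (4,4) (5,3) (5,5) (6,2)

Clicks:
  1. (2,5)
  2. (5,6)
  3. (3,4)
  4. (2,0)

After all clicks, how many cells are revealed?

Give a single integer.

Click 1 (2,5) count=1: revealed 1 new [(2,5)] -> total=1
Click 2 (5,6) count=1: revealed 1 new [(5,6)] -> total=2
Click 3 (3,4) count=2: revealed 1 new [(3,4)] -> total=3
Click 4 (2,0) count=0: revealed 12 new [(1,0) (1,1) (2,0) (2,1) (3,0) (3,1) (4,0) (4,1) (5,0) (5,1) (6,0) (6,1)] -> total=15

Answer: 15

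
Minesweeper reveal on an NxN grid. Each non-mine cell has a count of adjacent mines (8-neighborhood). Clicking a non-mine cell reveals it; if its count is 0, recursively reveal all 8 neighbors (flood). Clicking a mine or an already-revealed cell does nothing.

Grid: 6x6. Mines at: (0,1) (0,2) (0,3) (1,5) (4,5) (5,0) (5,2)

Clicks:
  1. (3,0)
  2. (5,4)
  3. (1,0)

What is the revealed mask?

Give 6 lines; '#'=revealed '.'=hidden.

Answer: ......
#####.
#####.
#####.
#####.
....#.

Derivation:
Click 1 (3,0) count=0: revealed 20 new [(1,0) (1,1) (1,2) (1,3) (1,4) (2,0) (2,1) (2,2) (2,3) (2,4) (3,0) (3,1) (3,2) (3,3) (3,4) (4,0) (4,1) (4,2) (4,3) (4,4)] -> total=20
Click 2 (5,4) count=1: revealed 1 new [(5,4)] -> total=21
Click 3 (1,0) count=1: revealed 0 new [(none)] -> total=21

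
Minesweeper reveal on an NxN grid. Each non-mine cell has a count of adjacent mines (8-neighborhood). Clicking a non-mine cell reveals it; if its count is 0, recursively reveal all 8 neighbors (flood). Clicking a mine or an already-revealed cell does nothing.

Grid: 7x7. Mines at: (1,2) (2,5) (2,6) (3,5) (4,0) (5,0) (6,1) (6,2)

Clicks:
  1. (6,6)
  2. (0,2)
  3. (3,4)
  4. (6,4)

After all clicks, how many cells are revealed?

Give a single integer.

Click 1 (6,6) count=0: revealed 24 new [(2,1) (2,2) (2,3) (2,4) (3,1) (3,2) (3,3) (3,4) (4,1) (4,2) (4,3) (4,4) (4,5) (4,6) (5,1) (5,2) (5,3) (5,4) (5,5) (5,6) (6,3) (6,4) (6,5) (6,6)] -> total=24
Click 2 (0,2) count=1: revealed 1 new [(0,2)] -> total=25
Click 3 (3,4) count=2: revealed 0 new [(none)] -> total=25
Click 4 (6,4) count=0: revealed 0 new [(none)] -> total=25

Answer: 25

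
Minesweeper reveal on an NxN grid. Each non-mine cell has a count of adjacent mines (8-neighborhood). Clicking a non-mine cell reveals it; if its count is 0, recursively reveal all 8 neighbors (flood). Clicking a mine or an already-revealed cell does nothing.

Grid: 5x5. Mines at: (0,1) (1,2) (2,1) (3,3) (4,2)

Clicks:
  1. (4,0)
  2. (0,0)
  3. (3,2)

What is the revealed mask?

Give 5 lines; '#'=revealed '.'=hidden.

Answer: #....
.....
.....
###..
##...

Derivation:
Click 1 (4,0) count=0: revealed 4 new [(3,0) (3,1) (4,0) (4,1)] -> total=4
Click 2 (0,0) count=1: revealed 1 new [(0,0)] -> total=5
Click 3 (3,2) count=3: revealed 1 new [(3,2)] -> total=6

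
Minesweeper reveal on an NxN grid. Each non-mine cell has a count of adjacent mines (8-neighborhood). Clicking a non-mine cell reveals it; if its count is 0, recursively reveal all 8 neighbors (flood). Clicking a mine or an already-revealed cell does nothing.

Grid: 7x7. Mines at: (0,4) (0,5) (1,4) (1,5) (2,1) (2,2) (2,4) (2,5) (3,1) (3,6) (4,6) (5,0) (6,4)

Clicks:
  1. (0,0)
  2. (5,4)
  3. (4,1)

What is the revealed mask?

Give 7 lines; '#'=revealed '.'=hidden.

Click 1 (0,0) count=0: revealed 8 new [(0,0) (0,1) (0,2) (0,3) (1,0) (1,1) (1,2) (1,3)] -> total=8
Click 2 (5,4) count=1: revealed 1 new [(5,4)] -> total=9
Click 3 (4,1) count=2: revealed 1 new [(4,1)] -> total=10

Answer: ####...
####...
.......
.......
.#.....
....#..
.......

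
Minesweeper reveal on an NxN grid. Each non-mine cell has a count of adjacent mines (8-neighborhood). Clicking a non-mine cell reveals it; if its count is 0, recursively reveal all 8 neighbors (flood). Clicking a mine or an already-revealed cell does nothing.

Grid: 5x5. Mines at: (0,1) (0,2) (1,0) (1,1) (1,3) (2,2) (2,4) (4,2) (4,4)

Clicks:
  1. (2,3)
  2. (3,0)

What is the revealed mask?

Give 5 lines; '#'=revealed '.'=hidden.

Click 1 (2,3) count=3: revealed 1 new [(2,3)] -> total=1
Click 2 (3,0) count=0: revealed 6 new [(2,0) (2,1) (3,0) (3,1) (4,0) (4,1)] -> total=7

Answer: .....
.....
##.#.
##...
##...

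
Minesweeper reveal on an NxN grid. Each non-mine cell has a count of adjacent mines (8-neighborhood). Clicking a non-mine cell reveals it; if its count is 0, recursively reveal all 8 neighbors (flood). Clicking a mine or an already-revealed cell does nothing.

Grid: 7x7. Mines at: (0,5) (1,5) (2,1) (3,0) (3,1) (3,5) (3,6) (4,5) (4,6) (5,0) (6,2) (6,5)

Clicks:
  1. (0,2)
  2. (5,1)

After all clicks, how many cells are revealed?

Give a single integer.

Answer: 23

Derivation:
Click 1 (0,2) count=0: revealed 22 new [(0,0) (0,1) (0,2) (0,3) (0,4) (1,0) (1,1) (1,2) (1,3) (1,4) (2,2) (2,3) (2,4) (3,2) (3,3) (3,4) (4,2) (4,3) (4,4) (5,2) (5,3) (5,4)] -> total=22
Click 2 (5,1) count=2: revealed 1 new [(5,1)] -> total=23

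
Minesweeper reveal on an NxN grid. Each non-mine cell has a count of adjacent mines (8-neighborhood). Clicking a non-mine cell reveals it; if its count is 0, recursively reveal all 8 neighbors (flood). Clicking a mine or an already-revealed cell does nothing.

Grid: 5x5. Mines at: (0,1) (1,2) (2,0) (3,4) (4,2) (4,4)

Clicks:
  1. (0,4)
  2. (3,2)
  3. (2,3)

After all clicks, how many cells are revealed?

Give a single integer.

Answer: 7

Derivation:
Click 1 (0,4) count=0: revealed 6 new [(0,3) (0,4) (1,3) (1,4) (2,3) (2,4)] -> total=6
Click 2 (3,2) count=1: revealed 1 new [(3,2)] -> total=7
Click 3 (2,3) count=2: revealed 0 new [(none)] -> total=7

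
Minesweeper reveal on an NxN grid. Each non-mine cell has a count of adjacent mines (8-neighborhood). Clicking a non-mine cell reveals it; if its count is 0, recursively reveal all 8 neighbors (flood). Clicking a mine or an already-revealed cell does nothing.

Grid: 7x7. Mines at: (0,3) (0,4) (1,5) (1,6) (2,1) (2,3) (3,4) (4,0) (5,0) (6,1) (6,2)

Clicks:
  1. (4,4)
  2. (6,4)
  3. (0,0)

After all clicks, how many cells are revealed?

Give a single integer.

Answer: 22

Derivation:
Click 1 (4,4) count=1: revealed 1 new [(4,4)] -> total=1
Click 2 (6,4) count=0: revealed 15 new [(2,5) (2,6) (3,5) (3,6) (4,3) (4,5) (4,6) (5,3) (5,4) (5,5) (5,6) (6,3) (6,4) (6,5) (6,6)] -> total=16
Click 3 (0,0) count=0: revealed 6 new [(0,0) (0,1) (0,2) (1,0) (1,1) (1,2)] -> total=22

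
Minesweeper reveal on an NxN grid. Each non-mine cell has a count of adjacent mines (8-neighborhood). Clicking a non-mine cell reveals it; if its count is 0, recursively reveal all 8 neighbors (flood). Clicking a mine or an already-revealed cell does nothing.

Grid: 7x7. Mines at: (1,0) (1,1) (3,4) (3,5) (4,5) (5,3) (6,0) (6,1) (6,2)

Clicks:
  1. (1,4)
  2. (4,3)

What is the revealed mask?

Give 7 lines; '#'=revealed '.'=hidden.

Answer: ..#####
..#####
..#####
.......
...#...
.......
.......

Derivation:
Click 1 (1,4) count=0: revealed 15 new [(0,2) (0,3) (0,4) (0,5) (0,6) (1,2) (1,3) (1,4) (1,5) (1,6) (2,2) (2,3) (2,4) (2,5) (2,6)] -> total=15
Click 2 (4,3) count=2: revealed 1 new [(4,3)] -> total=16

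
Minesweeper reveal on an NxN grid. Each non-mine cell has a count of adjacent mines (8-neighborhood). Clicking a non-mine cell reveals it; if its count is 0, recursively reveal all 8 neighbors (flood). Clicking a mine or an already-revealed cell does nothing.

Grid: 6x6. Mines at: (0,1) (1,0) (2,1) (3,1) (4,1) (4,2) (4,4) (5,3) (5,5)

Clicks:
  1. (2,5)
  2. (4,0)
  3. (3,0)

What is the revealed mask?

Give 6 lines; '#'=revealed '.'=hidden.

Answer: ..####
..####
..####
#.####
#.....
......

Derivation:
Click 1 (2,5) count=0: revealed 16 new [(0,2) (0,3) (0,4) (0,5) (1,2) (1,3) (1,4) (1,5) (2,2) (2,3) (2,4) (2,5) (3,2) (3,3) (3,4) (3,5)] -> total=16
Click 2 (4,0) count=2: revealed 1 new [(4,0)] -> total=17
Click 3 (3,0) count=3: revealed 1 new [(3,0)] -> total=18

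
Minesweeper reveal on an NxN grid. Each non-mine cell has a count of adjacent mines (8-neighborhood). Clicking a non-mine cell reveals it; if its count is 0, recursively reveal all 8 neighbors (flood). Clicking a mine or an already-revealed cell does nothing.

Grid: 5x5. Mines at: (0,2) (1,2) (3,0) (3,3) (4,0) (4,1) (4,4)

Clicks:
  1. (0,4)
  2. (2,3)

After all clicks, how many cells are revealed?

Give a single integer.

Answer: 6

Derivation:
Click 1 (0,4) count=0: revealed 6 new [(0,3) (0,4) (1,3) (1,4) (2,3) (2,4)] -> total=6
Click 2 (2,3) count=2: revealed 0 new [(none)] -> total=6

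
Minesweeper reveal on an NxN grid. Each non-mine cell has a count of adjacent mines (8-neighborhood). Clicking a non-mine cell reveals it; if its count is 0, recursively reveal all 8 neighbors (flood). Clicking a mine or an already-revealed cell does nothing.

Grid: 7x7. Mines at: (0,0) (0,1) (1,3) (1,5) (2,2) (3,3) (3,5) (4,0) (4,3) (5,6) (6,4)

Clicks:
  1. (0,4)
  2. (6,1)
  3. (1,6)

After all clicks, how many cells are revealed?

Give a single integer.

Click 1 (0,4) count=2: revealed 1 new [(0,4)] -> total=1
Click 2 (6,1) count=0: revealed 8 new [(5,0) (5,1) (5,2) (5,3) (6,0) (6,1) (6,2) (6,3)] -> total=9
Click 3 (1,6) count=1: revealed 1 new [(1,6)] -> total=10

Answer: 10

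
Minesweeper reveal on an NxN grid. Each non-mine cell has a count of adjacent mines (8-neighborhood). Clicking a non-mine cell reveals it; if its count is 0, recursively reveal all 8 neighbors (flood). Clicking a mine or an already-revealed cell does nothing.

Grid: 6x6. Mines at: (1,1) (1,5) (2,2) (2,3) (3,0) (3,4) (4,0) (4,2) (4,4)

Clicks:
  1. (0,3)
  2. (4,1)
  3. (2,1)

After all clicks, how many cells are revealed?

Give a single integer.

Click 1 (0,3) count=0: revealed 6 new [(0,2) (0,3) (0,4) (1,2) (1,3) (1,4)] -> total=6
Click 2 (4,1) count=3: revealed 1 new [(4,1)] -> total=7
Click 3 (2,1) count=3: revealed 1 new [(2,1)] -> total=8

Answer: 8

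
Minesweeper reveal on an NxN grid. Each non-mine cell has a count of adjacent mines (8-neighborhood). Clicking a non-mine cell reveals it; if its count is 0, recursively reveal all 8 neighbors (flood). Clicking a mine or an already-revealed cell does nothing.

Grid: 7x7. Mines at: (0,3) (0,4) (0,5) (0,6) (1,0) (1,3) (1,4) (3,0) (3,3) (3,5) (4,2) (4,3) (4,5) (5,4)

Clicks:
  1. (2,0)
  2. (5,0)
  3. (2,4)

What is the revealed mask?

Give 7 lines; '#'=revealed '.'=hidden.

Click 1 (2,0) count=2: revealed 1 new [(2,0)] -> total=1
Click 2 (5,0) count=0: revealed 10 new [(4,0) (4,1) (5,0) (5,1) (5,2) (5,3) (6,0) (6,1) (6,2) (6,3)] -> total=11
Click 3 (2,4) count=4: revealed 1 new [(2,4)] -> total=12

Answer: .......
.......
#...#..
.......
##.....
####...
####...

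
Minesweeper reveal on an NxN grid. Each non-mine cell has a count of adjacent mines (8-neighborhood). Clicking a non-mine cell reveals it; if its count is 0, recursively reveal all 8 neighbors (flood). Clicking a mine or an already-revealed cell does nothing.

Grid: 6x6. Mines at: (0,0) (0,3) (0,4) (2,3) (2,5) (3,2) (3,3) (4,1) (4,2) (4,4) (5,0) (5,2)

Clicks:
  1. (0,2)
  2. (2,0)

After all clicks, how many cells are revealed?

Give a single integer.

Answer: 7

Derivation:
Click 1 (0,2) count=1: revealed 1 new [(0,2)] -> total=1
Click 2 (2,0) count=0: revealed 6 new [(1,0) (1,1) (2,0) (2,1) (3,0) (3,1)] -> total=7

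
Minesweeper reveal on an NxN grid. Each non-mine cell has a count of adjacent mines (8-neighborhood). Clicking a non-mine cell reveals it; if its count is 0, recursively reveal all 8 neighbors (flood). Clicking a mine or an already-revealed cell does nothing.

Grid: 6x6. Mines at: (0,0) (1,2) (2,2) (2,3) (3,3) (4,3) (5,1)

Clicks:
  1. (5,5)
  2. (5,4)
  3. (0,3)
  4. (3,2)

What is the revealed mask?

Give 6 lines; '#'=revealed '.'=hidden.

Answer: ...###
...###
....##
..#.##
....##
....##

Derivation:
Click 1 (5,5) count=0: revealed 14 new [(0,3) (0,4) (0,5) (1,3) (1,4) (1,5) (2,4) (2,5) (3,4) (3,5) (4,4) (4,5) (5,4) (5,5)] -> total=14
Click 2 (5,4) count=1: revealed 0 new [(none)] -> total=14
Click 3 (0,3) count=1: revealed 0 new [(none)] -> total=14
Click 4 (3,2) count=4: revealed 1 new [(3,2)] -> total=15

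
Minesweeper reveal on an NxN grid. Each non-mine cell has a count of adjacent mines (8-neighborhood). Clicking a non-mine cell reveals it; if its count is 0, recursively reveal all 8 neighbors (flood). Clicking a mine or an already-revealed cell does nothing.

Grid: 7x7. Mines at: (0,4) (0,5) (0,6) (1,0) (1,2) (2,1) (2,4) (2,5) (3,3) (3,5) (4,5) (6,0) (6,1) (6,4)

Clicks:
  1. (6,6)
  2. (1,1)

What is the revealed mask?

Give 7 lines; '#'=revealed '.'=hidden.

Click 1 (6,6) count=0: revealed 4 new [(5,5) (5,6) (6,5) (6,6)] -> total=4
Click 2 (1,1) count=3: revealed 1 new [(1,1)] -> total=5

Answer: .......
.#.....
.......
.......
.......
.....##
.....##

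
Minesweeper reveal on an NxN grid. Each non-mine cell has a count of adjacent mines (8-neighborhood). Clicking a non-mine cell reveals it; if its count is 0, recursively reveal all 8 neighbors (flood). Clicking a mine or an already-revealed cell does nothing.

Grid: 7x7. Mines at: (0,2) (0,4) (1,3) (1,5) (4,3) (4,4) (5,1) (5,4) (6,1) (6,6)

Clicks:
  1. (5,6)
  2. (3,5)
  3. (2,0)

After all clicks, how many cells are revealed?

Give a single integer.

Click 1 (5,6) count=1: revealed 1 new [(5,6)] -> total=1
Click 2 (3,5) count=1: revealed 1 new [(3,5)] -> total=2
Click 3 (2,0) count=0: revealed 14 new [(0,0) (0,1) (1,0) (1,1) (1,2) (2,0) (2,1) (2,2) (3,0) (3,1) (3,2) (4,0) (4,1) (4,2)] -> total=16

Answer: 16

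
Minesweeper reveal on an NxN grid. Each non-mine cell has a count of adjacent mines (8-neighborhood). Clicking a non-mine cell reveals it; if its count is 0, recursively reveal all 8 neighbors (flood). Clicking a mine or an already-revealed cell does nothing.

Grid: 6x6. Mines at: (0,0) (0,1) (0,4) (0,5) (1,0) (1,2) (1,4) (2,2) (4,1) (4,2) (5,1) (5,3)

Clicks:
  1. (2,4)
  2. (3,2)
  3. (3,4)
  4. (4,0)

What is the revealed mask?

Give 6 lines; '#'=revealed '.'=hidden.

Click 1 (2,4) count=1: revealed 1 new [(2,4)] -> total=1
Click 2 (3,2) count=3: revealed 1 new [(3,2)] -> total=2
Click 3 (3,4) count=0: revealed 10 new [(2,3) (2,5) (3,3) (3,4) (3,5) (4,3) (4,4) (4,5) (5,4) (5,5)] -> total=12
Click 4 (4,0) count=2: revealed 1 new [(4,0)] -> total=13

Answer: ......
......
...###
..####
#..###
....##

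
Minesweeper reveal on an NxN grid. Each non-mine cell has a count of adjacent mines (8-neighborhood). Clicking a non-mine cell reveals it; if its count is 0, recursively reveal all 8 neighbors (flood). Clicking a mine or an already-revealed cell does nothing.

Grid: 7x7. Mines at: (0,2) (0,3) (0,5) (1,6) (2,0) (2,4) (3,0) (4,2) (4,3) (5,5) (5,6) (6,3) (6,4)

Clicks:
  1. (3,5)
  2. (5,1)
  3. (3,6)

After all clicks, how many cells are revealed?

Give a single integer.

Click 1 (3,5) count=1: revealed 1 new [(3,5)] -> total=1
Click 2 (5,1) count=1: revealed 1 new [(5,1)] -> total=2
Click 3 (3,6) count=0: revealed 5 new [(2,5) (2,6) (3,6) (4,5) (4,6)] -> total=7

Answer: 7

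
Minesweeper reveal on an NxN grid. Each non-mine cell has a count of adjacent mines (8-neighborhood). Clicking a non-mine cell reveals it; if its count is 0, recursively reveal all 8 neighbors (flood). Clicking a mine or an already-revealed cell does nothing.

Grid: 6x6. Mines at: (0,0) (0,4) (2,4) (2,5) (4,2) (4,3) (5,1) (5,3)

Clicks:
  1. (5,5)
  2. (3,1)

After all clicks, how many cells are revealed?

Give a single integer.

Click 1 (5,5) count=0: revealed 6 new [(3,4) (3,5) (4,4) (4,5) (5,4) (5,5)] -> total=6
Click 2 (3,1) count=1: revealed 1 new [(3,1)] -> total=7

Answer: 7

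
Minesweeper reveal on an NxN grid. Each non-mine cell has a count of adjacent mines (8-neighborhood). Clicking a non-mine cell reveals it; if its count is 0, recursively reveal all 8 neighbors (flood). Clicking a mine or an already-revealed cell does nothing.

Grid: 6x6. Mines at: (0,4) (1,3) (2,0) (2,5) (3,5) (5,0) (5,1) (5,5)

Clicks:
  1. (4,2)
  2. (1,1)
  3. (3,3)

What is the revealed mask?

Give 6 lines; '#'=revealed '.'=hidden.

Answer: ......
.#....
.####.
.####.
.####.
..###.

Derivation:
Click 1 (4,2) count=1: revealed 1 new [(4,2)] -> total=1
Click 2 (1,1) count=1: revealed 1 new [(1,1)] -> total=2
Click 3 (3,3) count=0: revealed 14 new [(2,1) (2,2) (2,3) (2,4) (3,1) (3,2) (3,3) (3,4) (4,1) (4,3) (4,4) (5,2) (5,3) (5,4)] -> total=16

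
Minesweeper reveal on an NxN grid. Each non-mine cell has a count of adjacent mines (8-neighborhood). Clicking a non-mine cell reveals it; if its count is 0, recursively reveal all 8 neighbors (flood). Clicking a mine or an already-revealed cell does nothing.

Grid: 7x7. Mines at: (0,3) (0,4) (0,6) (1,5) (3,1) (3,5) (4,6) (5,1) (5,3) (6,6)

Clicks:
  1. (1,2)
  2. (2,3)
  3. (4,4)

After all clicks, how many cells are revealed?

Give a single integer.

Click 1 (1,2) count=1: revealed 1 new [(1,2)] -> total=1
Click 2 (2,3) count=0: revealed 11 new [(1,3) (1,4) (2,2) (2,3) (2,4) (3,2) (3,3) (3,4) (4,2) (4,3) (4,4)] -> total=12
Click 3 (4,4) count=2: revealed 0 new [(none)] -> total=12

Answer: 12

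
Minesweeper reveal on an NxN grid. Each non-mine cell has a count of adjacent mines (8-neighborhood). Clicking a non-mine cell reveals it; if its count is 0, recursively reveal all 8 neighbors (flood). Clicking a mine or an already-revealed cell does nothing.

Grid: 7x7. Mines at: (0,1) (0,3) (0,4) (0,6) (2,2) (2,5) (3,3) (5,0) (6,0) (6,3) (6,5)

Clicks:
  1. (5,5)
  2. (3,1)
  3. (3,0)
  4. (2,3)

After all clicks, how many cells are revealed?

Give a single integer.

Answer: 10

Derivation:
Click 1 (5,5) count=1: revealed 1 new [(5,5)] -> total=1
Click 2 (3,1) count=1: revealed 1 new [(3,1)] -> total=2
Click 3 (3,0) count=0: revealed 7 new [(1,0) (1,1) (2,0) (2,1) (3,0) (4,0) (4,1)] -> total=9
Click 4 (2,3) count=2: revealed 1 new [(2,3)] -> total=10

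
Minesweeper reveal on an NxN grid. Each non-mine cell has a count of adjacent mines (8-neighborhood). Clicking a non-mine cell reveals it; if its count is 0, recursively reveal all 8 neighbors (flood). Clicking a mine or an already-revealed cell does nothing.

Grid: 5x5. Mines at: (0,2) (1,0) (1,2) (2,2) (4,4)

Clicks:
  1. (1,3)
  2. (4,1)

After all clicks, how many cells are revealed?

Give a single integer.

Answer: 11

Derivation:
Click 1 (1,3) count=3: revealed 1 new [(1,3)] -> total=1
Click 2 (4,1) count=0: revealed 10 new [(2,0) (2,1) (3,0) (3,1) (3,2) (3,3) (4,0) (4,1) (4,2) (4,3)] -> total=11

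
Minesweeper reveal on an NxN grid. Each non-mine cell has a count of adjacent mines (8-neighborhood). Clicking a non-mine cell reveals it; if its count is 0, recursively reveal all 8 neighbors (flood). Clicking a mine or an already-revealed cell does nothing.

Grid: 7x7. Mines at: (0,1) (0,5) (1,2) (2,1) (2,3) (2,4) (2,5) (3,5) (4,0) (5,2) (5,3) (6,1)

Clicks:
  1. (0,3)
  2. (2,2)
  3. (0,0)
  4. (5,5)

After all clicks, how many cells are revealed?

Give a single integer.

Answer: 12

Derivation:
Click 1 (0,3) count=1: revealed 1 new [(0,3)] -> total=1
Click 2 (2,2) count=3: revealed 1 new [(2,2)] -> total=2
Click 3 (0,0) count=1: revealed 1 new [(0,0)] -> total=3
Click 4 (5,5) count=0: revealed 9 new [(4,4) (4,5) (4,6) (5,4) (5,5) (5,6) (6,4) (6,5) (6,6)] -> total=12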